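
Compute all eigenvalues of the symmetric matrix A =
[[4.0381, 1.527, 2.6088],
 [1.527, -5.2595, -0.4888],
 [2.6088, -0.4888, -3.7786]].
sigma(A) ≈ {-6, -4, 5}

A is real symmetric, so its spectrum consists of real eigenvalues. Expanding the characteristic polynomial of the displayed matrix gives
  det(λ I - A) = p(λ) = λ^3 + (5)λ^2 + (-26)λ + (-119.9981).
Solving p(λ) = 0 yields eigenvalues ≈ -6, -4, 5. (A is shown rounded to 4 decimals, so these recover the underlying integer eigenvalues to within that precision.)
Verification: the trace of A = -5 equals the sum of eigenvalues -5, and det(A) ≈ 119.9981 matches the eigenvalue product 120.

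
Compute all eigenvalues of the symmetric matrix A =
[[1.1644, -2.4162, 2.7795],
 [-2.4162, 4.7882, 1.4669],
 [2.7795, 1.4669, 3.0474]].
sigma(A) ≈ {-2, 5, 6}

A is real symmetric, so its spectrum consists of real eigenvalues. Expanding the characteristic polynomial of the displayed matrix gives
  det(λ I - A) = p(λ) = λ^3 + (-9)λ^2 + (8)λ + (60).
Solving p(λ) = 0 yields eigenvalues ≈ -2, 5, 6. (A is shown rounded to 4 decimals, so these recover the underlying integer eigenvalues to within that precision.)
Verification: the trace of A = 9 equals the sum of eigenvalues 9, and det(A) ≈ -60.0006 matches the eigenvalue product -60.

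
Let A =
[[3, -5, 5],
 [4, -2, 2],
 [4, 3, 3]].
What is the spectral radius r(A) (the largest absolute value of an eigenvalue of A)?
r(A) = 7

The eigenvalues of A are the roots of its characteristic polynomial. With M = A (coefficients from the trace, the sum of principal 2x2 minors, and det A):
  p(λ) = det(λ I - M) = λ^3 - 4λ^2 - 9λ - 84.
By the rational root theorem any rational root is an integer divisor of 84. Testing λ = 7: p(7) = 343 - 196 - 63 - 84 = 0, so λ = 7 is a root. Dividing out (λ - 7) leaves p(λ) = (λ - 7)(λ^2 + 3λ + 12). For λ^2 + 3λ + 12 the discriminant is -39. It is negative, so the roots are the complex-conjugate pair λ = -3/2 ± (sqrt(39)/2) i ≈ -1.5 ± 3.1225i. For a conjugate pair the product of the roots equals the constant term, so |λ|^2 = 12 and |λ| = sqrt(12) ≈ 3.4641.
Thus the eigenvalues (to 4 decimals) are -1.5 ± 3.1225i (modulus 3.4641); 7 (modulus 7). The spectral radius is the largest modulus: r(A) = 7. (Cross-check: r(A) ≤ ||A||_2 ≈ 9.2085; equality holds whenever A is normal, though it can also hold for some non-normal A.)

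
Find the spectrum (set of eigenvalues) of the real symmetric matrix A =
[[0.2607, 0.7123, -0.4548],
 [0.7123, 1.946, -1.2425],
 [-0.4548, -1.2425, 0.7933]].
sigma(A) ≈ {0, 3} (0 with multiplicity 2)

A is real symmetric, so its spectrum consists of real eigenvalues. Expanding the characteristic polynomial of the displayed matrix gives
  det(λ I - A) = p(λ) = λ^3 + (-3)λ^2 + (0)λ + (0).
Solving p(λ) = 0 yields eigenvalues ≈ 0, 0, 3. (A is shown rounded to 4 decimals, so these recover the underlying integer eigenvalues to within that precision.)
Verification: the trace of A = 3 equals the sum of eigenvalues 3, and det(A) ≈ 0.0000 matches the eigenvalue product 0.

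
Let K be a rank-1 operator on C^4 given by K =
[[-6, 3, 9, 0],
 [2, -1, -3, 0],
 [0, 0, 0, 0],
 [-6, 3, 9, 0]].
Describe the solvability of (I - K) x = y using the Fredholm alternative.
(I - K) is invertible (det(I - K) = 8 ≠ 0), so for every y in C^4 the equation (I - K) x = y has a unique solution.

K has rank 1, so it is an outer product K = u v^T: every row of K is a multiple of one row vector. Reading off the entries, u = (3, -1, 0, 3) and v = (-2, 1, 3, 0) (row i of K equals u_i·v^T). A rank-one matrix u v^T satisfies K u = u (v·u) and kills the (3)-dimensional subspace v^⊥, so its characteristic polynomial is lambda^3 (lambda - v·u) with v·u = tr K = -7. Hence the eigenvalues of I - K are 1 (multiplicity 3) and 1 - (-7) = 8, so det(I - K) = 8. (Direct check: I - K =
[[7, -3, -9, 0],
 [-2, 2, 3, 0],
 [0, 0, 1, 0],
 [6, -3, -9, 1]]
has determinant 8.) The finite-dimensional Fredholm alternative says: either (I - K) is invertible, or ker(I - K) ≠ {0} and then range(I - K) = ker((I - K)^*)^⊥, with dim ker(I - K) = dim ker((I - K)^*). Since det(I - K) ≠ 0, 1 is not an eigenvalue of K and ker(I - K) = {0}, so we are in the first case: for every y there is a unique x = (I - K)^(-1) y. Explicitly, by the Sherman–Morrison formula, (I - u v^T)^(-1) = I + u v^T/(1 - v·u), i.e. (I - K)^(-1) = I + K/(8).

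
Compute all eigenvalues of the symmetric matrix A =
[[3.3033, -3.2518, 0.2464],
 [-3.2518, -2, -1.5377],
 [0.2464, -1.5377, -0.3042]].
sigma(A) ≈ {-4, 0, 5}

A is real symmetric, so its spectrum consists of real eigenvalues. Expanding the characteristic polynomial of the displayed matrix gives
  det(λ I - A) = p(λ) = λ^3 + (-1)λ^2 + (-20)λ + (0).
Solving p(λ) = 0 yields eigenvalues ≈ -4, 0, 5. (A is shown rounded to 4 decimals, so these recover the underlying integer eigenvalues to within that precision.)
Verification: the trace of A = 1 equals the sum of eigenvalues 1, and det(A) ≈ 0.0004 matches the eigenvalue product 0.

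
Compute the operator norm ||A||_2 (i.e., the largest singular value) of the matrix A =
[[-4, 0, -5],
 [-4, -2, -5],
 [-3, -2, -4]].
||A||_2 ≈ 10.5822 (= sqrt(largest eigenvalue of A^T A))

||A||_2 = sigma_max(A) = sqrt(lambda_max(A^T A)). Form the symmetric matrix M = A^T A =
[[41, 14, 52],
 [14, 8, 18],
 [52, 18, 66]].
Its characteristic polynomial (trace, sum of principal 2x2 minors, determinant of M give the coefficients) is
  p(λ) = det(λ I - M) = λ^3 - 115λ^2 + 338λ - 4.
No integer candidate from the rational root theorem (±divisors of 4) is a root, so the roots are irrational. The cubic discriminant is Δ = 1334883220 > 0, so there are three distinct real roots. p(0) = -4 and p(1) = 220 have opposite signs, so a root lies in (0, 1); Newton's method refines it to λ ≈ 0.0119. p(3) = 2 and p(4) = -428 have opposite signs, so a root lies in (3, 4); Newton's method refines it to λ ≈ 3.0061. p(111) = -11770 and p(112) = 220 have opposite signs, so a root lies in (111, 112); Newton's method refines it to λ ≈ 111.982. Check (Vieta): the three roots sum to 115, matching tr M = 115.
So the eigenvalues of A^T A are ≈ 0.0119, 3.0061, 111.982 (all ≥ 0, as they must be for A^T A). The largest is λ_max ≈ 111.982, hence ||A||_2 = sqrt(λ_max) ≈ 10.5822.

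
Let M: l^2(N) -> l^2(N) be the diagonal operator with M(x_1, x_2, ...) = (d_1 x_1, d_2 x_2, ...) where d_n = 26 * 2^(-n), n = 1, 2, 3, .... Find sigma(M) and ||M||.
sigma(M) = {26 * 2^(-n) : n ≥ 1} ∪ {0}; ||M|| = 13

A bounded diagonal operator on l^2 with diagonal entries d_n has spectrum equal to the closure of {d_n : n ≥ 1}: every d_n is an eigenvalue (with eigenvector e_n), so {d_n} ⊂ sigma(M); the spectrum is closed, so its closure is too; and for lambda not in the closure, (M - lambda I) has bounded inverse (the diagonal entries 1/(d_n - lambda) are bounded). For our sequence d_n = 26 * 2^(-n), n = 1, 2, 3, ...:
  - {d_n} = {26 * 2^(-n) : n ≥ 1}; the only limit point is 0
  - closure = {26 * 2^(-n) : n ≥ 1} ∪ {0}
For the norm: a diagonal operator has ||M|| = sup_n |d_n|. Here d_n = 26 * 2^(-n) is positive and decreasing, so sup_n |d_n| = d_1 = 26/2 = 13. So ||M|| = 13.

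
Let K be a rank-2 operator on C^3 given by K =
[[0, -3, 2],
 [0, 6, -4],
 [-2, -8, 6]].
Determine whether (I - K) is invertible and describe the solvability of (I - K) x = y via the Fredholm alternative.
(I - K) is invertible (det(I - K) = -3 ≠ 0), so for every y in C^3 the equation (I - K) x = y has a unique solution.

K has rank 2 and factors as K = U V^T = u1 v1^T + u2 v2^T with u1 = (-1, 2, -2), v1 = (-2, 1, 0), u2 = (1, -2, 3), v2 = (-2, -2, 2) (multiplying out reproduces the displayed K). The nonzero eigenvalues of U V^T coincide with those of the 2 x 2 matrix G = V^T U = [[v1·u1, v1·u2], [v2·u1, v2·u2]] = [[4, -4], [-6, 8]], and by the Sylvester determinant identity det(I_3 - U V^T) = det(I_2 - V^T U) = det([[-3, 4], [6, -7]]) = (-3)(-7) - (4)(6) = -3. (Direct check: I - K =
[[1, 3, -2],
 [0, -5, 4],
 [2, 8, -5]]
has determinant -3.) The finite-dimensional Fredholm alternative says: either (I - K) is invertible, or ker(I - K) ≠ {0} and then range(I - K) = ker((I - K)^*)^⊥, with dim ker(I - K) = dim ker((I - K)^*). Since det(I - K) ≠ 0, 1 is not an eigenvalue of K and ker(I - K) = {0}, so we are in the first case: for every y there is a unique x = (I - K)^(-1) y. (Explicitly, by the Woodbury identity, (I - U V^T)^(-1) = I + U (I_2 - G)^(-1) V^T.)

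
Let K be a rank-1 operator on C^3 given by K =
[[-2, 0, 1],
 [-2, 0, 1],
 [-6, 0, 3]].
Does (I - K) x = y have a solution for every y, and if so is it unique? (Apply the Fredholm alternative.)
(I - K) is singular (det(I - K) = 0, i.e. 1 ∈ sigma(K)). (I - K) x = y is solvable iff y ⊥ ker((I - K)^*) = span{(-2, 0, 1)}, i.e. iff -2y_1 + y_3 = 0. When solvable, the solutions are x = y + c·(1, 1, 3), c arbitrary (ker(I - K) = span{(1, 1, 3)}, dimension 1).

K has rank 1, so it is an outer product K = u v^T: every row of K is a multiple of one row vector. Reading off the entries, u = (1, 1, 3) and v = (-2, 0, 1) (row i of K equals u_i·v^T). A rank-one matrix u v^T satisfies K u = u (v·u) and kills the (2)-dimensional subspace v^⊥, so its characteristic polynomial is lambda^2 (lambda - v·u) with v·u = tr K = 1. Hence the eigenvalues of I - K are 1 (multiplicity 2) and 1 - (1) = 0, so det(I - K) = 0. (Direct check: I - K =
[[3, 0, -1],
 [2, 1, -1],
 [6, 0, -2]]
has determinant 0.) So 1 is an eigenvalue of K and (I - K) is not invertible. The finite-dimensional Fredholm alternative says: either (I - K) is invertible, or ker(I - K) ≠ {0} and then range(I - K) = ker((I - K)^*)^⊥, with dim ker(I - K) = dim ker((I - K)^*). We are in the second case, so we need both kernels. Kernel of I - K: (I - K) u = u - u (v·u) = u - u = 0, so ker(I - K) = span{u} = span{(1, 1, 3)} (it is exactly 1-dimensional because rank(I - K) = 2). Kernel of the adjoint: K is real, so (I - K)^* = I - K^T = I - v u^T, and (I - v u^T) v = v - v (u·v) = 0; hence ker((I - K)^*) = span{v} = span{(-2, 0, 1)}. Therefore (I - K) x = y is solvable iff <y, v> = 0, i.e. iff -2y_1 + y_3 = 0. When this holds, K y = u (v·y) = 0, so (I - K) y = y and x = y is a particular solution; the full solution set is the line x = y + c·u = y + c·(1, 1, 3), c ∈ C.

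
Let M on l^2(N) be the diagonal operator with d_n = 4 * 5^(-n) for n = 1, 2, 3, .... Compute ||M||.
||M|| = 4/5 (attained at n = 1)

For M diagonal, ||M|| = sup_n |d_n|. The sequence d_n = 4 * 5^(-n) is positive and strictly decreasing (ratio 5^(-1) < 1), so the supremum is d_1 = 4/5. Hence ||M|| = 4/5.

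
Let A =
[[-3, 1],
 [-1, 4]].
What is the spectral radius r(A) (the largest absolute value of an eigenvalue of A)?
r(A) = (1 + sqrt(45))/2 ≈ 3.8541

The eigenvalues of A are the roots of its characteristic polynomial. With M = A (coefficients from the trace and determinant):
  p(λ) = det(λ I - M) = λ^2 - λ - 11.
For λ^2 - λ - 11 the discriminant is 45. It is nonnegative but not a perfect square, so the roots are real and irrational: λ = (1 ± sqrt(45))/2 ≈ 3.8541, -2.8541.
Thus the eigenvalues (to 4 decimals) are 3.8541 (modulus 3.8541); -2.8541 (modulus 2.8541). The spectral radius is the largest modulus: r(A) = (1 + sqrt(45))/2 ≈ 3.8541. (Cross-check: r(A) ≤ ||A||_2 ≈ 4.618; equality holds whenever A is normal, though it can also hold for some non-normal A.)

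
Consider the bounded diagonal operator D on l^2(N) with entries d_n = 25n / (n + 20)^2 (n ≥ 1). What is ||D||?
||D|| = 5/16 (attained at n = 20)

For D diagonal, ||D|| = sup_n |d_n|. Treat f(x) = 25x / (x + 20)^2 for real x > 0. By the quotient rule, f'(x) = 25(20 - x)/(x + 20)^3, which is positive for x < 20 and negative for x > 20. So f has a unique maximum at x = 20, and since 20 is a positive integer, the supremum over n ≥ 1 is attained at n = 20: d_20 = 25·20/(20 + 20)^2 = 25·20/1600 = 5/16. Hence ||D|| = 5/16.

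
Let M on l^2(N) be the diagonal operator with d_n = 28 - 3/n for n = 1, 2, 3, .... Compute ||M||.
||M|| = 28

For a diagonal operator on l^2 with entries d_n, ||M|| = sup_n |d_n|. Here d_1 = 25, d_2 = 53/2, ..., and d_n = 28 - 3/n increases monotonically toward 28. All terms lie in [25, 28), so |d_n| = d_n and the supremum is the limit 28, which is not attained by any individual d_n. Hence ||M|| = 28.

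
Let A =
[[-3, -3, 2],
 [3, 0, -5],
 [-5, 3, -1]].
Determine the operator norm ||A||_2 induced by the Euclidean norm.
||A||_2 ≈ 7.3328 (= sqrt(largest eigenvalue of A^T A))

||A||_2 = sigma_max(A) = sqrt(lambda_max(A^T A)). Form the symmetric matrix M = A^T A =
[[43, -6, -16],
 [-6, 18, -9],
 [-16, -9, 30]].
Its characteristic polynomial (trace, sum of principal 2x2 minors, determinant of M give the coefficients) is
  p(λ) = det(λ I - M) = λ^3 - 91λ^2 + 2231λ - 12321.
No integer candidate from the rational root theorem (±divisors of 12321) is a root, so the roots are irrational. The cubic discriminant is Δ = 587364944 > 0, so there are three distinct real roots. p(7) = -820 and p(8) = 215 have opposite signs, so a root lies in (7, 8); Newton's method refines it to λ ≈ 7.781. p(29) = 236 and p(30) = -291 have opposite signs, so a root lies in (29, 30); Newton's method refines it to λ ≈ 29.449. p(53) = -820 and p(54) = 261 have opposite signs, so a root lies in (53, 54); Newton's method refines it to λ ≈ 53.77. Check (Vieta): the three roots sum to 91, matching tr M = 91.
So the eigenvalues of A^T A are ≈ 7.781, 29.449, 53.77 (all ≥ 0, as they must be for A^T A). The largest is λ_max ≈ 53.77, hence ||A||_2 = sqrt(λ_max) ≈ 7.3328.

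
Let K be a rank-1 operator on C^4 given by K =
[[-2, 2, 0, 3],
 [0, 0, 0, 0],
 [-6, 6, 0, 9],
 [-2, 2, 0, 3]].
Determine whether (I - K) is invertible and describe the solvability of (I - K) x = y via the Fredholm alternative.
(I - K) is singular (det(I - K) = 0, i.e. 1 ∈ sigma(K)). (I - K) x = y is solvable iff y ⊥ ker((I - K)^*) = span{(-2, 2, 0, 3)}, i.e. iff -2y_1 + 2y_2 + 3y_4 = 0. When solvable, the solutions are x = y + c·(1, 0, 3, 1), c arbitrary (ker(I - K) = span{(1, 0, 3, 1)}, dimension 1).

K has rank 1, so it is an outer product K = u v^T: every row of K is a multiple of one row vector. Reading off the entries, u = (1, 0, 3, 1) and v = (-2, 2, 0, 3) (row i of K equals u_i·v^T). A rank-one matrix u v^T satisfies K u = u (v·u) and kills the (3)-dimensional subspace v^⊥, so its characteristic polynomial is lambda^3 (lambda - v·u) with v·u = tr K = 1. Hence the eigenvalues of I - K are 1 (multiplicity 3) and 1 - (1) = 0, so det(I - K) = 0. (Direct check: I - K =
[[3, -2, 0, -3],
 [0, 1, 0, 0],
 [6, -6, 1, -9],
 [2, -2, 0, -2]]
has determinant 0.) So 1 is an eigenvalue of K and (I - K) is not invertible. The finite-dimensional Fredholm alternative says: either (I - K) is invertible, or ker(I - K) ≠ {0} and then range(I - K) = ker((I - K)^*)^⊥, with dim ker(I - K) = dim ker((I - K)^*). We are in the second case, so we need both kernels. Kernel of I - K: (I - K) u = u - u (v·u) = u - u = 0, so ker(I - K) = span{u} = span{(1, 0, 3, 1)} (it is exactly 1-dimensional because rank(I - K) = 3). Kernel of the adjoint: K is real, so (I - K)^* = I - K^T = I - v u^T, and (I - v u^T) v = v - v (u·v) = 0; hence ker((I - K)^*) = span{v} = span{(-2, 2, 0, 3)}. Therefore (I - K) x = y is solvable iff <y, v> = 0, i.e. iff -2y_1 + 2y_2 + 3y_4 = 0. When this holds, K y = u (v·y) = 0, so (I - K) y = y and x = y is a particular solution; the full solution set is the line x = y + c·u = y + c·(1, 0, 3, 1), c ∈ C.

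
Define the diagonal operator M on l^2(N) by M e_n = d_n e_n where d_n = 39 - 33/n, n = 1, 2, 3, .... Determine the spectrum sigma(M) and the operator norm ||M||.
sigma(M) = {39 - 33/n : n ≥ 1} ∪ {39}; ||M|| = 39

A bounded diagonal operator on l^2 with diagonal entries d_n has spectrum equal to the closure of {d_n : n ≥ 1}: every d_n is an eigenvalue (with eigenvector e_n), so {d_n} ⊂ sigma(M); the spectrum is closed, so its closure is too; and for lambda not in the closure, (M - lambda I) has bounded inverse (the diagonal entries 1/(d_n - lambda) are bounded). For our sequence d_n = 39 - 33/n, n = 1, 2, 3, ...:
  - {d_n} = {39 - 33/n : n ≥ 1}; the only limit point is 39
  - closure = {39 - 33/n : n ≥ 1} ∪ {39}
For the norm: a diagonal operator has ||M|| = sup_n |d_n|. Here d_n = 39 - 33/n increases monotonically from d_1 = 6 toward 39, with all terms in [6, 39); so sup_n |d_n| = 39 (the supremum is the limit, not attained). So ||M|| = 39.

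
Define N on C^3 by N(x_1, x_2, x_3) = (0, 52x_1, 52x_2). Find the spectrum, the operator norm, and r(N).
sigma(N) = {0}; ||N|| = 52; r(N) = 0. (N is nilpotent with N^3 = 0.)

On C^3, N is a strictly lower-triangular matrix with 52 on the subdiagonal and zeros elsewhere, so its characteristic polynomial is lambda^3 and every eigenvalue is 0: sigma(N) = {0}. For the operator norm, N e_i = 52e_{i+1} for i = 1, ..., 2 and N e_3 = 0, so the singular values of N are 52 (with multiplicity 2) and 0; hence ||N|| = 52. The spectral radius r(N) = max|lambda| = 0. Note ||N|| > r(N) — characteristic of non-normal nilpotent operators. Indeed N^3 = 0.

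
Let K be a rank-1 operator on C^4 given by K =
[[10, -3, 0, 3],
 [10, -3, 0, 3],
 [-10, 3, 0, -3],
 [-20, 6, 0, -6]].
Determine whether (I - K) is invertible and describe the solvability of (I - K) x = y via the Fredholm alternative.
(I - K) is singular (det(I - K) = 0, i.e. 1 ∈ sigma(K)). (I - K) x = y is solvable iff y ⊥ ker((I - K)^*) = span{(10, -3, 0, 3)}, i.e. iff 10y_1 - 3y_2 + 3y_4 = 0. When solvable, the solutions are x = y + c·(1, 1, -1, -2), c arbitrary (ker(I - K) = span{(1, 1, -1, -2)}, dimension 1).

K has rank 1, so it is an outer product K = u v^T: every row of K is a multiple of one row vector. Reading off the entries, u = (1, 1, -1, -2) and v = (10, -3, 0, 3) (row i of K equals u_i·v^T). A rank-one matrix u v^T satisfies K u = u (v·u) and kills the (3)-dimensional subspace v^⊥, so its characteristic polynomial is lambda^3 (lambda - v·u) with v·u = tr K = 1. Hence the eigenvalues of I - K are 1 (multiplicity 3) and 1 - (1) = 0, so det(I - K) = 0. (Direct check: I - K =
[[-9, 3, 0, -3],
 [-10, 4, 0, -3],
 [10, -3, 1, 3],
 [20, -6, 0, 7]]
has determinant 0.) So 1 is an eigenvalue of K and (I - K) is not invertible. The finite-dimensional Fredholm alternative says: either (I - K) is invertible, or ker(I - K) ≠ {0} and then range(I - K) = ker((I - K)^*)^⊥, with dim ker(I - K) = dim ker((I - K)^*). We are in the second case, so we need both kernels. Kernel of I - K: (I - K) u = u - u (v·u) = u - u = 0, so ker(I - K) = span{u} = span{(1, 1, -1, -2)} (it is exactly 1-dimensional because rank(I - K) = 3). Kernel of the adjoint: K is real, so (I - K)^* = I - K^T = I - v u^T, and (I - v u^T) v = v - v (u·v) = 0; hence ker((I - K)^*) = span{v} = span{(10, -3, 0, 3)}. Therefore (I - K) x = y is solvable iff <y, v> = 0, i.e. iff 10y_1 - 3y_2 + 3y_4 = 0. When this holds, K y = u (v·y) = 0, so (I - K) y = y and x = y is a particular solution; the full solution set is the line x = y + c·u = y + c·(1, 1, -1, -2), c ∈ C.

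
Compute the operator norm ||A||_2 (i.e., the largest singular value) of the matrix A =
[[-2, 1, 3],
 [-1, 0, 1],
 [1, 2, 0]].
||A||_2 ≈ 3.9776 (= sqrt(largest eigenvalue of A^T A))

||A||_2 = sigma_max(A) = sqrt(lambda_max(A^T A)). Form the symmetric matrix M = A^T A =
[[6, 0, -7],
 [0, 5, 3],
 [-7, 3, 10]].
Its characteristic polynomial (trace, sum of principal 2x2 minors, determinant of M give the coefficients) is
  p(λ) = det(λ I - M) = λ^3 - 21λ^2 + 82λ - 1.
No integer candidate from the rational root theorem (±divisors of 1) is a root, so the roots are irrational. The cubic discriminant is Δ = 753737 > 0, so there are three distinct real roots. p(0) = -1 and p(1) = 61 have opposite signs, so a root lies in (0, 1); Newton's method refines it to λ ≈ 0.0122. p(5) = 9 and p(6) = -49 have opposite signs, so a root lies in (5, 6); Newton's method refines it to λ ≈ 5.1668. p(15) = -121 and p(16) = 31 have opposite signs, so a root lies in (15, 16); Newton's method refines it to λ ≈ 15.821. Check (Vieta): the three roots sum to 21, matching tr M = 21.
So the eigenvalues of A^T A are ≈ 0.0122, 5.1668, 15.821 (all ≥ 0, as they must be for A^T A). The largest is λ_max ≈ 15.821, hence ||A||_2 = sqrt(λ_max) ≈ 3.9776.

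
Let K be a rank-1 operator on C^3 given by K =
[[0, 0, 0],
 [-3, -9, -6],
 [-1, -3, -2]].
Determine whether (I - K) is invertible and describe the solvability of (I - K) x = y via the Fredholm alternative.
(I - K) is invertible (det(I - K) = 12 ≠ 0), so for every y in C^3 the equation (I - K) x = y has a unique solution.

K has rank 1, so it is an outer product K = u v^T: every row of K is a multiple of one row vector. Reading off the entries, u = (0, -3, -1) and v = (1, 3, 2) (row i of K equals u_i·v^T). A rank-one matrix u v^T satisfies K u = u (v·u) and kills the (2)-dimensional subspace v^⊥, so its characteristic polynomial is lambda^2 (lambda - v·u) with v·u = tr K = -11. Hence the eigenvalues of I - K are 1 (multiplicity 2) and 1 - (-11) = 12, so det(I - K) = 12. (Direct check: I - K =
[[1, 0, 0],
 [3, 10, 6],
 [1, 3, 3]]
has determinant 12.) The finite-dimensional Fredholm alternative says: either (I - K) is invertible, or ker(I - K) ≠ {0} and then range(I - K) = ker((I - K)^*)^⊥, with dim ker(I - K) = dim ker((I - K)^*). Since det(I - K) ≠ 0, 1 is not an eigenvalue of K and ker(I - K) = {0}, so we are in the first case: for every y there is a unique x = (I - K)^(-1) y. Explicitly, by the Sherman–Morrison formula, (I - u v^T)^(-1) = I + u v^T/(1 - v·u), i.e. (I - K)^(-1) = I + K/(12).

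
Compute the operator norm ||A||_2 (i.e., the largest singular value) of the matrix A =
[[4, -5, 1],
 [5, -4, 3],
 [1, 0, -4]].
||A||_2 ≈ 9.4634 (= sqrt(largest eigenvalue of A^T A))

||A||_2 = sigma_max(A) = sqrt(lambda_max(A^T A)). Form the symmetric matrix M = A^T A =
[[42, -40, 15],
 [-40, 41, -17],
 [15, -17, 26]].
Its characteristic polynomial (trace, sum of principal 2x2 minors, determinant of M give the coefficients) is
  p(λ) = det(λ I - M) = λ^3 - 109λ^2 + 1766λ - 2209.
No integer candidate from the rational root theorem (±divisors of 2209) is a root, so the roots are irrational. The cubic discriminant is Δ = 11102366449 > 0, so there are three distinct real roots. p(1) = -551 and p(2) = 895 have opposite signs, so a root lies in (1, 2); Newton's method refines it to λ ≈ 1.3643. p(18) = 95 and p(19) = -1145 have opposite signs, so a root lies in (18, 19); Newton's method refines it to λ ≈ 18.0798. p(89) = -3455 and p(90) = 2831 have opposite signs, so a root lies in (89, 90); Newton's method refines it to λ ≈ 89.5559. Check (Vieta): the three roots sum to 109, matching tr M = 109.
So the eigenvalues of A^T A are ≈ 1.3643, 18.0798, 89.5559 (all ≥ 0, as they must be for A^T A). The largest is λ_max ≈ 89.5559, hence ||A||_2 = sqrt(λ_max) ≈ 9.4634.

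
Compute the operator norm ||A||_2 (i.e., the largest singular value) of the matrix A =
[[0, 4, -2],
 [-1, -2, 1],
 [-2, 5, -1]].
||A||_2 ≈ 7.1726 (= sqrt(largest eigenvalue of A^T A))

||A||_2 = sigma_max(A) = sqrt(lambda_max(A^T A)). Form the symmetric matrix M = A^T A =
[[5, -8, 1],
 [-8, 45, -15],
 [1, -15, 6]].
Its characteristic polynomial (trace, sum of principal 2x2 minors, determinant of M give the coefficients) is
  p(λ) = det(λ I - M) = λ^3 - 56λ^2 + 235λ - 36.
No integer candidate from the rational root theorem (±divisors of 36) is a root, so the roots are irrational. The cubic discriminant is Δ = 104478084 > 0, so there are three distinct real roots. p(0) = -36 and p(1) = 144 have opposite signs, so a root lies in (0, 1); Newton's method refines it to λ ≈ 0.1592. p(4) = 72 and p(5) = -136 have opposite signs, so a root lies in (4, 5); Newton's method refines it to λ ≈ 4.3951. p(51) = -1056 and p(52) = 1368 have opposite signs, so a root lies in (51, 52); Newton's method refines it to λ ≈ 51.4457. Check (Vieta): the three roots sum to 56, matching tr M = 56.
So the eigenvalues of A^T A are ≈ 0.1592, 4.3951, 51.4457 (all ≥ 0, as they must be for A^T A). The largest is λ_max ≈ 51.4457, hence ||A||_2 = sqrt(λ_max) ≈ 7.1726.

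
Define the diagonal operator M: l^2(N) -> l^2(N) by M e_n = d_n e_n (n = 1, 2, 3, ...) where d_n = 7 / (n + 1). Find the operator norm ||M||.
||M|| = 7/2 (attained at n = 1)

For M diagonal, ||M|| = sup_n |d_n| = sup_n 7/(n + 1). This is positive and strictly decreasing in n, so the supremum is attained at n = 1: d_1 = 7/(1 + 1) = 7/2. Hence ||M|| = 7/2.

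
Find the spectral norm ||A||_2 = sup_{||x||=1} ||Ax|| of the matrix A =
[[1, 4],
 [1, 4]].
||A||_2 = sqrt(34) ≈ 5.831 (= sqrt(largest eigenvalue of A^T A))

||A||_2 = sigma_max(A) = sqrt(lambda_max(A^T A)). Form the symmetric matrix M = A^T A =
[[2, 8],
 [8, 32]].
Its characteristic polynomial (trace, determinant of M give the coefficients) is
  p(λ) = det(λ I - M) = λ^2 - 34λ.
For λ^2 - 34λ the discriminant is 1156. It is a perfect square (34^2), so the roots are rational: λ = (34 ± 34)/2 = 34, 0.
So the eigenvalues of A^T A are ≈ 0, 34 (all ≥ 0, as they must be for A^T A). The largest is λ_max = 34, hence ||A||_2 = sqrt(λ_max) = sqrt(34) ≈ 5.831.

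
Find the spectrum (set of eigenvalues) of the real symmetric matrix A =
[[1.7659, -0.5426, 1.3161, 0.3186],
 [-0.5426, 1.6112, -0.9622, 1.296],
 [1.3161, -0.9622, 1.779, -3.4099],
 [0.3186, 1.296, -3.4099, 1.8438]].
sigma(A) ≈ {-2, 1, 2, 6}

A is real symmetric, so its spectrum consists of real eigenvalues. Expanding the characteristic polynomial of the displayed matrix gives
  det(λ I - A) = p(λ) = λ^4 + (-7)λ^3 + (1.999)λ^2 + (28.0023)λ + (-24.0011).
Solving p(λ) = 0 yields eigenvalues ≈ -2, 1, 2, 6. (A is shown rounded to 4 decimals, so these recover the underlying integer eigenvalues to within that precision.)
Verification: the trace of A = 7 equals the sum of eigenvalues 7, and det(A) ≈ -24.0011 matches the eigenvalue product -24.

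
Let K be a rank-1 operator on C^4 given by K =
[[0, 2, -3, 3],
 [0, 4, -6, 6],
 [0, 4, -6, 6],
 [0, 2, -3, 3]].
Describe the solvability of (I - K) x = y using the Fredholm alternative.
(I - K) is singular (det(I - K) = 0, i.e. 1 ∈ sigma(K)). (I - K) x = y is solvable iff y ⊥ ker((I - K)^*) = span{(0, -2, 3, -3)}, i.e. iff -2y_2 + 3y_3 - 3y_4 = 0. When solvable, the solutions are x = y + c·(-1, -2, -2, -1), c arbitrary (ker(I - K) = span{(-1, -2, -2, -1)}, dimension 1).

K has rank 1, so it is an outer product K = u v^T: every row of K is a multiple of one row vector. Reading off the entries, u = (-1, -2, -2, -1) and v = (0, -2, 3, -3) (row i of K equals u_i·v^T). A rank-one matrix u v^T satisfies K u = u (v·u) and kills the (3)-dimensional subspace v^⊥, so its characteristic polynomial is lambda^3 (lambda - v·u) with v·u = tr K = 1. Hence the eigenvalues of I - K are 1 (multiplicity 3) and 1 - (1) = 0, so det(I - K) = 0. (Direct check: I - K =
[[1, -2, 3, -3],
 [0, -3, 6, -6],
 [0, -4, 7, -6],
 [0, -2, 3, -2]]
has determinant 0.) So 1 is an eigenvalue of K and (I - K) is not invertible. The finite-dimensional Fredholm alternative says: either (I - K) is invertible, or ker(I - K) ≠ {0} and then range(I - K) = ker((I - K)^*)^⊥, with dim ker(I - K) = dim ker((I - K)^*). We are in the second case, so we need both kernels. Kernel of I - K: (I - K) u = u - u (v·u) = u - u = 0, so ker(I - K) = span{u} = span{(-1, -2, -2, -1)} (it is exactly 1-dimensional because rank(I - K) = 3). Kernel of the adjoint: K is real, so (I - K)^* = I - K^T = I - v u^T, and (I - v u^T) v = v - v (u·v) = 0; hence ker((I - K)^*) = span{v} = span{(0, -2, 3, -3)}. Therefore (I - K) x = y is solvable iff <y, v> = 0, i.e. iff -2y_2 + 3y_3 - 3y_4 = 0. When this holds, K y = u (v·y) = 0, so (I - K) y = y and x = y is a particular solution; the full solution set is the line x = y + c·u = y + c·(-1, -2, -2, -1), c ∈ C.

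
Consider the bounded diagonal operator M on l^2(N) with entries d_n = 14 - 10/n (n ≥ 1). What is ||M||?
||M|| = 14

For a diagonal operator on l^2 with entries d_n, ||M|| = sup_n |d_n|. Here d_1 = 4, d_2 = 9, ..., and d_n = 14 - 10/n increases monotonically toward 14. All terms lie in [4, 14), so |d_n| = d_n and the supremum is the limit 14, which is not attained by any individual d_n. Hence ||M|| = 14.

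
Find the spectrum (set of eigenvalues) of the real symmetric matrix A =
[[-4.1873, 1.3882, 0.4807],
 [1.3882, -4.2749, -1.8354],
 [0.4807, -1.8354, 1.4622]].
sigma(A) ≈ {-6, -3, 2}

A is real symmetric, so its spectrum consists of real eigenvalues. Expanding the characteristic polynomial of the displayed matrix gives
  det(λ I - A) = p(λ) = λ^3 + (7)λ^2 + (0)λ + (-36).
Solving p(λ) = 0 yields eigenvalues ≈ -6, -3, 2. (A is shown rounded to 4 decimals, so these recover the underlying integer eigenvalues to within that precision.)
Verification: the trace of A = -7 equals the sum of eigenvalues -7, and det(A) ≈ 36.0000 matches the eigenvalue product 36.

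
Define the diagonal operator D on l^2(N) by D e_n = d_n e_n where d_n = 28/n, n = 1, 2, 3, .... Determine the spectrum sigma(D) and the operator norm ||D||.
sigma(D) = {28/n : n ≥ 1} ∪ {0}; ||D|| = 28

A bounded diagonal operator on l^2 with diagonal entries d_n has spectrum equal to the closure of {d_n : n ≥ 1}: every d_n is an eigenvalue (with eigenvector e_n), so {d_n} ⊂ sigma(D); the spectrum is closed, so its closure is too; and for lambda not in the closure, (D - lambda I) has bounded inverse (the diagonal entries 1/(d_n - lambda) are bounded). For our sequence d_n = 28/n, n = 1, 2, 3, ...:
  - {d_n} = {28/n : n ≥ 1}; the only limit point is 0
  - closure = {28/n : n ≥ 1} ∪ {0}
For the norm: a diagonal operator has ||D|| = sup_n |d_n|. Here d_n = 28/n is positive and decreasing, so sup_n |d_n| = d_1 = 28. So ||D|| = 28.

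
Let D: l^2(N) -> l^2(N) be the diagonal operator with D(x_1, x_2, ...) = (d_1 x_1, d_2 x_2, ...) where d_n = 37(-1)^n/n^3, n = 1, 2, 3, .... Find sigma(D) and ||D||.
sigma(D) = {37(-1)^n/n^3 : n ≥ 1} ∪ {0}; ||D|| = 37

A bounded diagonal operator on l^2 with diagonal entries d_n has spectrum equal to the closure of {d_n : n ≥ 1}: every d_n is an eigenvalue (with eigenvector e_n), so {d_n} ⊂ sigma(D); the spectrum is closed, so its closure is too; and for lambda not in the closure, (D - lambda I) has bounded inverse (the diagonal entries 1/(d_n - lambda) are bounded). For our sequence d_n = 37(-1)^n/n^3, n = 1, 2, 3, ...:
  - {d_n} = {37(-1)^n/n^3 : n ≥ 1}; the only limit point is 0
  - closure = {37(-1)^n/n^3 : n ≥ 1} ∪ {0}
For the norm: a diagonal operator has ||D|| = sup_n |d_n|. Here |d_n| = 37/n^3 is decreasing, so sup_n |d_n| = |d_1| = 37. So ||D|| = 37.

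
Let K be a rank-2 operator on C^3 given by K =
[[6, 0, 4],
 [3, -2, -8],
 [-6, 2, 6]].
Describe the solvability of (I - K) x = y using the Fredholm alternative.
(I - K) is invertible (det(I - K) = 43 ≠ 0), so for every y in C^3 the equation (I - K) x = y has a unique solution.

K has rank 2 and factors as K = U V^T = u1 v1^T + u2 v2^T with u1 = (-2, 1, 0), v1 = (-3, 0, -2), u2 = (0, 2, -2), v2 = (3, -1, -3) (multiplying out reproduces the displayed K). The nonzero eigenvalues of U V^T coincide with those of the 2 x 2 matrix G = V^T U = [[v1·u1, v1·u2], [v2·u1, v2·u2]] = [[6, 4], [-7, 4]], and by the Sylvester determinant identity det(I_3 - U V^T) = det(I_2 - V^T U) = det([[-5, -4], [7, -3]]) = (-5)(-3) - (-4)(7) = 43. (Direct check: I - K =
[[-5, 0, -4],
 [-3, 3, 8],
 [6, -2, -5]]
has determinant 43.) The finite-dimensional Fredholm alternative says: either (I - K) is invertible, or ker(I - K) ≠ {0} and then range(I - K) = ker((I - K)^*)^⊥, with dim ker(I - K) = dim ker((I - K)^*). Since det(I - K) ≠ 0, 1 is not an eigenvalue of K and ker(I - K) = {0}, so we are in the first case: for every y there is a unique x = (I - K)^(-1) y. (Explicitly, by the Woodbury identity, (I - U V^T)^(-1) = I + U (I_2 - G)^(-1) V^T.)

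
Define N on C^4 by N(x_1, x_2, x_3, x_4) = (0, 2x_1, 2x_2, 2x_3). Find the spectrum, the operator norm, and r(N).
sigma(N) = {0}; ||N|| = 2; r(N) = 0. (N is nilpotent with N^4 = 0.)

On C^4, N is a strictly lower-triangular matrix with 2 on the subdiagonal and zeros elsewhere, so its characteristic polynomial is lambda^4 and every eigenvalue is 0: sigma(N) = {0}. For the operator norm, N e_i = 2e_{i+1} for i = 1, ..., 3 and N e_4 = 0, so the singular values of N are 2 (with multiplicity 3) and 0; hence ||N|| = 2. The spectral radius r(N) = max|lambda| = 0. Note ||N|| > r(N) — characteristic of non-normal nilpotent operators. Indeed N^4 = 0.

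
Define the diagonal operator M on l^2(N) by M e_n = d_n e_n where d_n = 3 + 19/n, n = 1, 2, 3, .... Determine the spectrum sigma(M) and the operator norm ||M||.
sigma(M) = {3 + 19/n : n ≥ 1} ∪ {3}; ||M|| = 22

A bounded diagonal operator on l^2 with diagonal entries d_n has spectrum equal to the closure of {d_n : n ≥ 1}: every d_n is an eigenvalue (with eigenvector e_n), so {d_n} ⊂ sigma(M); the spectrum is closed, so its closure is too; and for lambda not in the closure, (M - lambda I) has bounded inverse (the diagonal entries 1/(d_n - lambda) are bounded). For our sequence d_n = 3 + 19/n, n = 1, 2, 3, ...:
  - {d_n} = {3 + 19/n : n ≥ 1}; the only limit point is 3
  - closure = {3 + 19/n : n ≥ 1} ∪ {3}
For the norm: a diagonal operator has ||M|| = sup_n |d_n|. Here d_n = 3 + 19/n is positive and decreasing, so sup_n |d_n| = d_1 = 3 + 19 = 22. So ||M|| = 22.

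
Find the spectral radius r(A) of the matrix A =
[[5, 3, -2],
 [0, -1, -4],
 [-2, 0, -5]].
r(A) ≈ 5.7077

The eigenvalues of A are the roots of its characteristic polynomial. With M = A (coefficients from the trace, the sum of principal 2x2 minors, and det A):
  p(λ) = det(λ I - M) = λ^3 + λ^2 - 29λ - 53.
No integer candidate from the rational root theorem (±divisors of 53) is a root, so the roots are irrational. The cubic discriminant is Δ = 50432 > 0, so there are three distinct real roots. p(-5) = -8 and p(-4) = 15 have opposite signs, so a root lies in (-5, -4); Newton's method refines it to λ ≈ -4.7548. p(-2) = 1 and p(-1) = -24 have opposite signs, so a root lies in (-2, -1); Newton's method refines it to λ ≈ -1.9529. p(5) = -48 and p(6) = 25 have opposite signs, so a root lies in (5, 6); Newton's method refines it to λ ≈ 5.7077. Check (Vieta): the three roots sum to -1, matching tr M = -1.
Thus the eigenvalues (to 4 decimals) are -4.7548 (modulus 4.7548); -1.9529 (modulus 1.9529); 5.7077 (modulus 5.7077). The spectral radius is the largest modulus: r(A) ≈ 5.7077. (Cross-check: r(A) ≤ ||A||_2 ≈ 6.7222; equality holds whenever A is normal, though it can also hold for some non-normal A.)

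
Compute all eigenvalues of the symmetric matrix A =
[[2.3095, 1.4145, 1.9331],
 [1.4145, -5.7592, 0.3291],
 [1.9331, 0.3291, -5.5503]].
sigma(A) ≈ {-6, 3} (-6 with multiplicity 2)

A is real symmetric, so its spectrum consists of real eigenvalues. Expanding the characteristic polynomial of the displayed matrix gives
  det(λ I - A) = p(λ) = λ^3 + (9)λ^2 + (0)λ + (-108).
Solving p(λ) = 0 yields eigenvalues ≈ -6, -6, 3. (A is shown rounded to 4 decimals, so these recover the underlying integer eigenvalues to within that precision.)
Verification: the trace of A = -9 equals the sum of eigenvalues -9, and det(A) ≈ 108.0000 matches the eigenvalue product 108.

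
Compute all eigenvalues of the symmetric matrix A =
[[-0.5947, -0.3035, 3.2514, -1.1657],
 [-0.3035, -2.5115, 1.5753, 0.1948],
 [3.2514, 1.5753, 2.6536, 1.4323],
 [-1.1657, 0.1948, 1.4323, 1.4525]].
sigma(A) ≈ {-4, -2, 2, 5}

A is real symmetric, so its spectrum consists of real eigenvalues. Expanding the characteristic polynomial of the displayed matrix gives
  det(λ I - A) = p(λ) = λ^4 + (-1)λ^3 + (-24)λ^2 + (4)λ + (80).
Solving p(λ) = 0 yields eigenvalues ≈ -4, -2, 2, 5. (A is shown rounded to 4 decimals, so these recover the underlying integer eigenvalues to within that precision.)
Verification: the trace of A = 1 equals the sum of eigenvalues 1, and det(A) ≈ 79.9998 matches the eigenvalue product 80.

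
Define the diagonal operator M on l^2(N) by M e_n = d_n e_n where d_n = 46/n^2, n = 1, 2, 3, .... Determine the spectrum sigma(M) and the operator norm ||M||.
sigma(M) = {46/n^2 : n ≥ 1} ∪ {0}; ||M|| = 46

A bounded diagonal operator on l^2 with diagonal entries d_n has spectrum equal to the closure of {d_n : n ≥ 1}: every d_n is an eigenvalue (with eigenvector e_n), so {d_n} ⊂ sigma(M); the spectrum is closed, so its closure is too; and for lambda not in the closure, (M - lambda I) has bounded inverse (the diagonal entries 1/(d_n - lambda) are bounded). For our sequence d_n = 46/n^2, n = 1, 2, 3, ...:
  - {d_n} = {46/n^2 : n ≥ 1}; the only limit point is 0
  - closure = {46/n^2 : n ≥ 1} ∪ {0}
For the norm: a diagonal operator has ||M|| = sup_n |d_n|. Here d_n = 46/n^2 is positive and decreasing, so sup_n |d_n| = d_1 = 46. So ||M|| = 46.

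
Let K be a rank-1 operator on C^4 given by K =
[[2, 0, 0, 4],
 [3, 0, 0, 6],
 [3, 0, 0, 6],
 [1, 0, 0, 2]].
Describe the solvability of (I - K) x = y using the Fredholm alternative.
(I - K) is invertible (det(I - K) = -3 ≠ 0), so for every y in C^4 the equation (I - K) x = y has a unique solution.

K has rank 1, so it is an outer product K = u v^T: every row of K is a multiple of one row vector. Reading off the entries, u = (2, 3, 3, 1) and v = (1, 0, 0, 2) (row i of K equals u_i·v^T). A rank-one matrix u v^T satisfies K u = u (v·u) and kills the (3)-dimensional subspace v^⊥, so its characteristic polynomial is lambda^3 (lambda - v·u) with v·u = tr K = 4. Hence the eigenvalues of I - K are 1 (multiplicity 3) and 1 - (4) = -3, so det(I - K) = -3. (Direct check: I - K =
[[-1, 0, 0, -4],
 [-3, 1, 0, -6],
 [-3, 0, 1, -6],
 [-1, 0, 0, -1]]
has determinant -3.) The finite-dimensional Fredholm alternative says: either (I - K) is invertible, or ker(I - K) ≠ {0} and then range(I - K) = ker((I - K)^*)^⊥, with dim ker(I - K) = dim ker((I - K)^*). Since det(I - K) ≠ 0, 1 is not an eigenvalue of K and ker(I - K) = {0}, so we are in the first case: for every y there is a unique x = (I - K)^(-1) y. Explicitly, by the Sherman–Morrison formula, (I - u v^T)^(-1) = I + u v^T/(1 - v·u), i.e. (I - K)^(-1) = I + K/(-3).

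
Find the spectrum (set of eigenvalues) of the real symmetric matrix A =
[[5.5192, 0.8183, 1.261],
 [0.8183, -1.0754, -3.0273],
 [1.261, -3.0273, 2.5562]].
sigma(A) ≈ {-3, 4, 6}

A is real symmetric, so its spectrum consists of real eigenvalues. Expanding the characteristic polynomial of the displayed matrix gives
  det(λ I - A) = p(λ) = λ^3 + (-7)λ^2 + (-6)λ + (72.0021).
Solving p(λ) = 0 yields eigenvalues ≈ -3, 4, 6. (A is shown rounded to 4 decimals, so these recover the underlying integer eigenvalues to within that precision.)
Verification: the trace of A = 7 equals the sum of eigenvalues 7, and det(A) ≈ -72.0021 matches the eigenvalue product -72.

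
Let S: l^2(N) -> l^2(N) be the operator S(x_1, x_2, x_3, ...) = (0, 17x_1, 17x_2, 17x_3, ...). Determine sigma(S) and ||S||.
sigma(S) = closed disk {z in C : |z| ≤ 17}; ||S|| = 17

Note S = 17·U where U is the unit right shift (U x)_k = x_{k-1} (with x_0 := 0); so ||S|| = 17||U|| and sigma(S) = 17·sigma(U). ||S x||^2 = sum_{k≥1} |17x_k|^2 = 289||x||^2, so ||S|| = 17 and sigma(S) ⊂ {|z| ≤ 17}. For any |lambda| < 17, the equation (S - lambda I) x = 0 forces x_1 = 0, then 17x_k = lambda x_{k+1} ⇒ x = 0, so S has no eigenvalues. But (S - lambda I) is not surjective for |lambda| < 17: solving (S - lambda I) x = e_1 would require x_n proportional to (lambda/17)^(-n), which is not in l^2. So every |lambda| < 17 lies in the residual spectrum. The boundary |lambda| = 17 is in the approximate point spectrum (the spectrum is closed). Hence sigma(S) is the closed disk of radius 17.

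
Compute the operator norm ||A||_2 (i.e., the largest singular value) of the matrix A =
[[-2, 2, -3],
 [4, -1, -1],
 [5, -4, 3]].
||A||_2 ≈ 8.5831 (= sqrt(largest eigenvalue of A^T A))

||A||_2 = sigma_max(A) = sqrt(lambda_max(A^T A)). Form the symmetric matrix M = A^T A =
[[45, -28, 17],
 [-28, 21, -17],
 [17, -17, 19]].
Its characteristic polynomial (trace, sum of principal 2x2 minors, determinant of M give the coefficients) is
  p(λ) = det(λ I - M) = λ^3 - 85λ^2 + 837λ - 169.
No integer candidate from the rational root theorem (±divisors of 169) is a root, so the roots are irrational. The cubic discriminant is Δ = 2516609456 > 0, so there are three distinct real roots. p(0) = -169 and p(1) = 584 have opposite signs, so a root lies in (0, 1); Newton's method refines it to λ ≈ 0.2062. p(11) = 84 and p(12) = -637 have opposite signs, so a root lies in (11, 12); Newton's method refines it to λ ≈ 11.1242. p(73) = -3016 and p(74) = 1533 have opposite signs, so a root lies in (73, 74); Newton's method refines it to λ ≈ 73.6696. Check (Vieta): the three roots sum to 85, matching tr M = 85.
So the eigenvalues of A^T A are ≈ 0.2062, 11.1242, 73.6696 (all ≥ 0, as they must be for A^T A). The largest is λ_max ≈ 73.6696, hence ||A||_2 = sqrt(λ_max) ≈ 8.5831.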